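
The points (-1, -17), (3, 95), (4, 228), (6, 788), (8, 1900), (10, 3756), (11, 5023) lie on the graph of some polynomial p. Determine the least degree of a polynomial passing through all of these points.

3

Divided differences on the nodes -1, 3, 4, 6, 8, 10, 11:
  order 0: -17  95  228  788  1900  3756  5023
  order 1: 28  133  280  556  928  1267
  order 2: 21  49  69  93  113
  order 3: 4  4  4  4
  order 4: 0  0  0
  order 5: 0  0
  order 6: 0
The order-3 divided differences are all 4 (nonzero) and every higher order vanishes, so the data lies on a polynomial of degree exactly 3.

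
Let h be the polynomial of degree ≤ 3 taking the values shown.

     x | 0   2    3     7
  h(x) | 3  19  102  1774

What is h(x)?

h(x) = 6x^3 - 5x^2 - 6x + 3

Write h(x) = ax^3 + bx^2 + cx + d. Substituting each data point gives a linear system:
  d = 3
  8a + 4b + 2c + d = 19
  27a + 9b + 3c + d = 102
  343a + 49b + 7c + d = 1774
Solving the system yields a = 6, b = -5, c = -6, d = 3.
So h(x) = 6x³ - 5x² - 6x + 3.
Check: h(0) = 3. ✓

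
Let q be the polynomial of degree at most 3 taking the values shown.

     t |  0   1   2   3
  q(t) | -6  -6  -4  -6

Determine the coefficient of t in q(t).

Write q(t) = at^3 + bt^2 + ct + d. Substituting each data point gives a linear system:
  d = -6
  a + b + c + d = -6
  8a + 4b + 2c + d = -4
  27a + 9b + 3c + d = -6
Solving the system yields a = -1, b = 4, c = -3, d = -6.
So q(t) = -t^3 + 4t^2 - 3t - 6.
The coefficient of t is -3.

-3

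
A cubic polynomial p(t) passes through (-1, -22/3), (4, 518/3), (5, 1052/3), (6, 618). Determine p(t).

Write p(t) = at^3 + bt^2 + ct + d. Substituting each data point gives a linear system:
  -a + b - c + d = -22/3
  64a + 16b + 4c + d = 518/3
  125a + 25b + 5c + d = 1052/3
  216a + 36b + 6c + d = 618
Solving the system yields a = 3, b = -1/3, c = -2, d = -6.
So p(t) = 3t³ - (1/3)t² - 2t - 6.
Check: p(6) = 618. ✓

p(t) = 3t^3 - (1/3)t^2 - 2t - 6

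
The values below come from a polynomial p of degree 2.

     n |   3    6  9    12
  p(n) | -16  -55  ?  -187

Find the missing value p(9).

-112

The 3 known points determine the degree-2 polynomial uniquely.
Write p(n) = an^2 + bn + c. Substituting each data point gives a linear system:
  9a + 3b + c = -16
  36a + 6b + c = -55
  144a + 12b + c = -187
Solving the system yields a = -1, b = -4, c = 5.
So p(n) = -n^2 - 4n + 5.
Then p(9) = -112.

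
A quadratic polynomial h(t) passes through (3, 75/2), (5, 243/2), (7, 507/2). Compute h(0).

Write h(t) = at^2 + bt + c. Substituting each data point gives a linear system:
  9a + 3b + c = 75/2
  25a + 5b + c = 243/2
  49a + 7b + c = 507/2
Solving the system yields a = 6, b = -6, c = 3/2.
So h(t) = 6t² - 6t + 3/2.
Then h(0) = 3/2.

3/2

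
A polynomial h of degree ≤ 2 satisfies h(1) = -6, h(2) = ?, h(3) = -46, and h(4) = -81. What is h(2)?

-21

On equispaced nodes a degree-2 polynomial has vanishing third forward difference, so
  - h(1) + 3·h(2) - 3·h(3) + h(4) = 0.
Substituting the known values and solving for h(2):
  3·h(2) = -63
  h(2) = -21.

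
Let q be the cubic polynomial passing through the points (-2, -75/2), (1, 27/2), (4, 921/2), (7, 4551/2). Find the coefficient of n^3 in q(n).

6

Write q(n) = an^3 + bn^2 + cn + d. Substituting each data point gives a linear system:
  -8a + 4b - 2c + d = -75/2
  a + b + c + d = 27/2
  64a + 16b + 4c + d = 921/2
  343a + 49b + 7c + d = 4551/2
Solving the system yields a = 6, b = 4, c = 3, d = 1/2.
So q(n) = 6n³ + 4n² + 3n + 1/2.
The leading coefficient is 6.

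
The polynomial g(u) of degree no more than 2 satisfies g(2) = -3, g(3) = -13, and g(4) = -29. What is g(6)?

-79

Write g(u) = au^2 + bu + c. Substituting each data point gives a linear system:
  4a + 2b + c = -3
  9a + 3b + c = -13
  16a + 4b + c = -29
Solving the system yields a = -3, b = 5, c = -1.
So g(u) = -3u^2 + 5u - 1.
Then g(6) = -79.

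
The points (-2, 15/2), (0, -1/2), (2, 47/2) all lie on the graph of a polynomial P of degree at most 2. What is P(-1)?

-1/2

Forward differences of the values at u = -2, 0, 2:
  P  : 15/2  -1/2  47/2
  Δ  : -8  24
  Δ^2: 32
The second differences are constant, confirming degree 2.
Interpolating (Newton forward form) and evaluating at u = -1 gives P(-1) = -1/2.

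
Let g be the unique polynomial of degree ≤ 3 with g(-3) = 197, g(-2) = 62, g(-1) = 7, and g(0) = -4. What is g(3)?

-133

Forward differences of the values at n = -3, -2, -1, 0:
  g  : 197  62  7  -4
  Δ  : -135  -55  -11
  Δ^2: 80  44
  Δ^3: -36
The third differences are constant, confirming degree 3.
Interpolating (Newton forward form) and evaluating at n = 3 gives g(3) = -133.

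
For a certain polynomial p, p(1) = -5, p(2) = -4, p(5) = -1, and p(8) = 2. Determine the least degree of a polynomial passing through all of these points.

Divided differences on the nodes 1, 2, 5, 8:
  order 0: -5  -4  -1  2
  order 1: 1  1  1
  order 2: 0  0
  order 3: 0
The order-1 divided differences are all 1 (nonzero) and every higher order vanishes, so the data lies on a polynomial of degree exactly 1.

1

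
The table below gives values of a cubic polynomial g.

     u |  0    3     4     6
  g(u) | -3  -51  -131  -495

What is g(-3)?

Using the Lagrange interpolation formula with nodes 0, 3, 4, 6:
  L_0(u) = (u - 3)(u - 4)(u - 6) / -72
  L_1(u) = u(u - 4)(u - 6) / 9
  L_2(u) = u(u - 3)(u - 6) / -8
  L_3(u) = u(u - 3)(u - 4) / 36
Then g(u) = -3·L_0(u) - 51·L_1(u) - 131·L_2(u) - 495·L_3(u).
Expanding and collecting terms gives g(u) = -3u^3 + 5u^2 - 4u - 3.
Evaluating at u = -3: g(-3) = 135.

135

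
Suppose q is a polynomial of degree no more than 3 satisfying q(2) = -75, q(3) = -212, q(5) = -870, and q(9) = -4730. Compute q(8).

Write q(s) = as^3 + bs^2 + cs + d. Substituting each data point gives a linear system:
  8a + 4b + 2c + d = -75
  27a + 9b + 3c + d = -212
  125a + 25b + 5c + d = -870
  729a + 81b + 9c + d = -4730
Solving the system yields a = -6, b = -4, c = -3, d = -5.
So q(s) = -6s^3 - 4s^2 - 3s - 5.
Then q(8) = -3357.

-3357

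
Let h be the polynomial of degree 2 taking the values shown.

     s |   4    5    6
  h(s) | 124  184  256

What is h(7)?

340

Using the Lagrange interpolation formula with nodes 4, 5, 6:
  L_0(s) = (s - 5)(s - 6) / 2
  L_1(s) = (s - 4)(s - 6) / -1
  L_2(s) = (s - 4)(s - 5) / 2
Then h(s) = 124·L_0(s) + 184·L_1(s) + 256·L_2(s).
Expanding and collecting terms gives h(s) = 6s^2 + 6s + 4.
Evaluating at s = 7: h(7) = 340.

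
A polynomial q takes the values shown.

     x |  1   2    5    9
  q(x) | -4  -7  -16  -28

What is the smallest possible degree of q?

Divided differences on the nodes 1, 2, 5, 9:
  order 0: -4  -7  -16  -28
  order 1: -3  -3  -3
  order 2: 0  0
  order 3: 0
The order-1 divided differences are all -3 (nonzero) and every higher order vanishes, so the data lies on a polynomial of degree exactly 1.

1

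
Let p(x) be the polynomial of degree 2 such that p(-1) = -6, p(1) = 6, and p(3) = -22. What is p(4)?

Using the Lagrange interpolation formula with nodes -1, 1, 3:
  L_0(x) = (x - 1)(x - 3) / 8
  L_1(x) = (x + 1)(x - 3) / -4
  L_2(x) = (x + 1)(x - 1) / 8
Then p(x) = -6·L_0(x) + 6·L_1(x) - 22·L_2(x).
Expanding and collecting terms gives p(x) = -5x^2 + 6x + 5.
Evaluating at x = 4: p(4) = -51.

-51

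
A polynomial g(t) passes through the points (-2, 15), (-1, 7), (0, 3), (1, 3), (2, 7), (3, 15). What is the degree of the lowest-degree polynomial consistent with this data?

Forward differences of the values at t = -2, -1, 0, 1, 2, 3:
  g  : 15  7  3  3  7  15
  Δ  : -8  -4  0  4  8
  Δ^2: 4  4  4  4
  Δ^3: 0  0  0
  Δ^4: 0  0
  Δ^5: 0
The second differences are constant (4) and nonzero, while all higher differences vanish, so the minimal degree is 2.

2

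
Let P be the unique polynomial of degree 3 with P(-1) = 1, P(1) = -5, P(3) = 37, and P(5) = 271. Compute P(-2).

Using the Lagrange interpolation formula with nodes -1, 1, 3, 5:
  L_0(s) = (s - 1)(s - 3)(s - 5) / -48
  L_1(s) = (s + 1)(s - 3)(s - 5) / 16
  L_2(s) = (s + 1)(s - 1)(s - 5) / -16
  L_3(s) = (s + 1)(s - 1)(s - 3) / 48
Then P(s) = 1·L_0(s) - 5·L_1(s) + 37·L_2(s) + 271·L_3(s).
Expanding and collecting terms gives P(s) = 3s^3 - 3s^2 - 6s + 1.
Evaluating at s = -2: P(-2) = -23.

-23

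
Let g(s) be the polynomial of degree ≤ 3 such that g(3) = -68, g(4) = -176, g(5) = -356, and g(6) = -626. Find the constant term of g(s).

Write g(s) = as^3 + bs^2 + cs + d. Substituting each data point gives a linear system:
  27a + 9b + 3c + d = -68
  64a + 16b + 4c + d = -176
  125a + 25b + 5c + d = -356
  216a + 36b + 6c + d = -626
Solving the system yields a = -3, b = 0, c = 3, d = 4.
So g(s) = -3s³ + 3s + 4.
The constant term is 4.

4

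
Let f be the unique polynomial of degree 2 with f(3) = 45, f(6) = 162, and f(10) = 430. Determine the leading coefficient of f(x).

Write f(x) = ax^2 + bx + c. Substituting each data point gives a linear system:
  9a + 3b + c = 45
  36a + 6b + c = 162
  100a + 10b + c = 430
Solving the system yields a = 4, b = 3, c = 0.
So f(x) = 4x^2 + 3x.
The leading coefficient is 4.

4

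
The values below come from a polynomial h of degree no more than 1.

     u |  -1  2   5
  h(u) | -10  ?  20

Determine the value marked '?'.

On equispaced nodes a degree-1 polynomial has vanishing second forward difference, so
  h(-1) - 2·h(2) + h(5) = 0.
Substituting the known values and solving for h(2):
  -2·h(2) = -10
  h(2) = 5.

5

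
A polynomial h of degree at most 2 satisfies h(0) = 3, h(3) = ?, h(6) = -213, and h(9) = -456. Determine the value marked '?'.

-60

On equispaced nodes a degree-2 polynomial has vanishing third forward difference, so
  - h(0) + 3·h(3) - 3·h(6) + h(9) = 0.
Substituting the known values and solving for h(3):
  3·h(3) = -180
  h(3) = -60.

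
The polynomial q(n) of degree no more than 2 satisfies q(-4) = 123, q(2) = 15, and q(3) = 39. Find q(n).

Write q(n) = an^2 + bn + c. Substituting each data point gives a linear system:
  16a - 4b + c = 123
  4a + 2b + c = 15
  9a + 3b + c = 39
Solving the system yields a = 6, b = -6, c = 3.
So q(n) = 6n^2 - 6n + 3.
Check: q(-4) = 123. ✓

q(n) = 6n^2 - 6n + 3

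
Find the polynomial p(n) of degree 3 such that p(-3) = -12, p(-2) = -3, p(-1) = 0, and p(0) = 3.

p(n) = n^3 + 3n^2 + 5n + 3

Write p(n) = an^3 + bn^2 + cn + d. Substituting each data point gives a linear system:
  -27a + 9b - 3c + d = -12
  -8a + 4b - 2c + d = -3
  -a + b - c + d = 0
  d = 3
Solving the system yields a = 1, b = 3, c = 5, d = 3.
So p(n) = n³ + 3n² + 5n + 3.
Check: p(-3) = -12. ✓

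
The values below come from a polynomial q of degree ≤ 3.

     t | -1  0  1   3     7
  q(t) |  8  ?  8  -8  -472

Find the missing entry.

The 4 known points determine the degree-3 polynomial uniquely.
Write q(t) = at^3 + bt^2 + ct + d. Substituting each data point gives a linear system:
  -a + b - c + d = 8
  a + b + c + d = 8
  27a + 9b + 3c + d = -8
  343a + 49b + 7c + d = -472
Solving the system yields a = -2, b = 4, c = 2, d = 4.
So q(t) = -2t^3 + 4t^2 + 2t + 4.
Then q(0) = 4.

4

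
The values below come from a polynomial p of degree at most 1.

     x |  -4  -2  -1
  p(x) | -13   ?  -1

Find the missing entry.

The 2 known points determine the degree-1 polynomial uniquely.
Write p(x) = ax + b. Substituting each data point gives a linear system:
  -4a + b = -13
  -a + b = -1
Solving the system yields a = 4, b = 3.
So p(x) = 4x + 3.
Then p(-2) = -5.

-5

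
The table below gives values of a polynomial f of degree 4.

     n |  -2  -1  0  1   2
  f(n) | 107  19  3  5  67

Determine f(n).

Write f(n) = an^4 + bn^3 + cn^2 + dn + e. Substituting each data point gives a linear system:
  16a - 8b + 4c - 2d + e = 107
  a - b + c - d + e = 19
  e = 3
  a + b + c + d + e = 5
  16a + 8b + 4c + 2d + e = 67
Solving the system yields a = 4, b = -1, c = 5, d = -6, e = 3.
So f(n) = 4n^4 - n^3 + 5n^2 - 6n + 3.
Check: f(1) = 5. ✓

f(n) = 4n^4 - n^3 + 5n^2 - 6n + 3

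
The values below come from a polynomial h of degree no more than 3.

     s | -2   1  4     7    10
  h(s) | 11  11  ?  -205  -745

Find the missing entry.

The 4 known points determine the degree-3 polynomial uniquely.
Write h(s) = as^3 + bs^2 + cs + d. Substituting each data point gives a linear system:
  -8a + 4b - 2c + d = 11
  a + b + c + d = 11
  343a + 49b + 7c + d = -205
  1000a + 100b + 10c + d = -745
Solving the system yields a = -1, b = 2, c = 5, d = 5.
So h(s) = -s^3 + 2s^2 + 5s + 5.
Then h(4) = -7.

-7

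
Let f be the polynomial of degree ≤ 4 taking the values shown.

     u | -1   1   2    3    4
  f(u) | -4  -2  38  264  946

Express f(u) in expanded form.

Write f(u) = au^4 + bu^3 + cu^2 + du + e. Substituting each data point gives a linear system:
  a - b + c - d + e = -4
  a + b + c + d + e = -2
  16a + 8b + 4c + 2d + e = 38
  81a + 27b + 9c + 3d + e = 264
  256a + 64b + 16c + 4d + e = 946
Solving the system yields a = 5, b = -5, c = -2, d = 6, e = -6.
So f(u) = 5u⁴ - 5u³ - 2u² + 6u - 6.
Check: f(2) = 38. ✓

f(u) = 5u^4 - 5u^3 - 2u^2 + 6u - 6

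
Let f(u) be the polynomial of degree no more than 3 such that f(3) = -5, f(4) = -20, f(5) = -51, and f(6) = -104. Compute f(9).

Using the Lagrange interpolation formula with nodes 3, 4, 5, 6:
  L_0(u) = (u - 4)(u - 5)(u - 6) / -6
  L_1(u) = (u - 3)(u - 5)(u - 6) / 2
  L_2(u) = (u - 3)(u - 4)(u - 6) / -2
  L_3(u) = (u - 3)(u - 4)(u - 5) / 6
Then f(u) = -5·L_0(u) - 20·L_1(u) - 51·L_2(u) - 104·L_3(u).
Expanding and collecting terms gives f(u) = -u^3 + 4u^2 - 6u + 4.
Evaluating at u = 9: f(9) = -455.

-455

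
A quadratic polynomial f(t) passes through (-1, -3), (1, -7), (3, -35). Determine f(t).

Write f(t) = at^2 + bt + c. Substituting each data point gives a linear system:
  a - b + c = -3
  a + b + c = -7
  9a + 3b + c = -35
Solving the system yields a = -3, b = -2, c = -2.
So f(t) = -3t^2 - 2t - 2.
Check: f(3) = -35. ✓

f(t) = -3t^2 - 2t - 2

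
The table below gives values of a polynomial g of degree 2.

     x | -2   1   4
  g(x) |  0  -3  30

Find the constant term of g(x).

Write g(x) = ax^2 + bx + c. Substituting each data point gives a linear system:
  4a - 2b + c = 0
  a + b + c = -3
  16a + 4b + c = 30
Solving the system yields a = 2, b = 1, c = -6.
So g(x) = 2x^2 + x - 6.
The constant term is -6.

-6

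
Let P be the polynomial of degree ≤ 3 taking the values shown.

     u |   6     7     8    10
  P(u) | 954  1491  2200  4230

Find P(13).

Write P(u) = au^3 + bu^2 + cu + d. Substituting each data point gives a linear system:
  216a + 36b + 6c + d = 954
  343a + 49b + 7c + d = 1491
  512a + 64b + 8c + d = 2200
  1000a + 100b + 10c + d = 4230
Solving the system yields a = 4, b = 2, c = 3, d = 0.
So P(u) = 4u^3 + 2u^2 + 3u.
Then P(13) = 9165.

9165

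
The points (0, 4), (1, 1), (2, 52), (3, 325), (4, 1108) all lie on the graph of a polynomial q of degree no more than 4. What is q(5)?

Write q(u) = au^4 + bu^3 + cu^2 + du + e. Substituting each data point gives a linear system:
  e = 4
  a + b + c + d + e = 1
  16a + 8b + 4c + 2d + e = 52
  81a + 27b + 9c + 3d + e = 325
  256a + 64b + 16c + 4d + e = 1108
Solving the system yields a = 5, b = -2, c = -2, d = -4, e = 4.
So q(u) = 5u^4 - 2u^3 - 2u^2 - 4u + 4.
Then q(5) = 2809.

2809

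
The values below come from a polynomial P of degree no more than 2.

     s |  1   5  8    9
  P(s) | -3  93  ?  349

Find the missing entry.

The 3 known points determine the degree-2 polynomial uniquely.
Write P(s) = as^2 + bs + c. Substituting each data point gives a linear system:
  a + b + c = -3
  25a + 5b + c = 93
  81a + 9b + c = 349
Solving the system yields a = 5, b = -6, c = -2.
So P(s) = 5s^2 - 6s - 2.
Then P(8) = 270.

270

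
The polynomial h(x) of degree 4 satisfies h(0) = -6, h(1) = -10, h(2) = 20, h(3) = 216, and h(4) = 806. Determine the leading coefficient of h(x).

4

Write h(x) = ax^4 + bx^3 + cx^2 + dx + e. Substituting each data point gives a linear system:
  e = -6
  a + b + c + d + e = -10
  16a + 8b + 4c + 2d + e = 20
  81a + 27b + 9c + 3d + e = 216
  256a + 64b + 16c + 4d + e = 806
Solving the system yields a = 4, b = -2, c = -5, d = -1, e = -6.
So h(x) = 4x^4 - 2x^3 - 5x^2 - x - 6.
The leading coefficient is 4.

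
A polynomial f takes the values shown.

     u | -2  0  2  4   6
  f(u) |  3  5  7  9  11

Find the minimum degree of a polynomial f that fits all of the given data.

1

Forward differences of the values at u = -2, 0, 2, 4, 6:
  f  : 3  5  7  9  11
  Δ  : 2  2  2  2
  Δ^2: 0  0  0
  Δ^3: 0  0
  Δ^4: 0
The first differences are constant (2) and nonzero, while all higher differences vanish, so the minimal degree is 1.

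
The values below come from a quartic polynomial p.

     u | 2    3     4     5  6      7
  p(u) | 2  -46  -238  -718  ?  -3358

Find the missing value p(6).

-1678

The 5 known points determine the degree-4 polynomial uniquely.
Write p(u) = au^4 + bu^3 + cu^2 + du + e. Substituting each data point gives a linear system:
  16a + 8b + 4c + 2d + e = 2
  81a + 27b + 9c + 3d + e = -46
  256a + 64b + 16c + 4d + e = -238
  625a + 125b + 25c + 5d + e = -718
  2401a + 343b + 49c + 7d + e = -3358
Solving the system yields a = -2, b = 4, c = 2, d = -4, e = 2.
So p(u) = -2u^4 + 4u^3 + 2u^2 - 4u + 2.
Then p(6) = -1678.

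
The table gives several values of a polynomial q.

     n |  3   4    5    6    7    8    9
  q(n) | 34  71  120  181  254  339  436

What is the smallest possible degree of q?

Forward differences of the values at n = 3, 4, 5, 6, 7, 8, 9:
  q  : 34  71  120  181  254  339  436
  Δ  : 37  49  61  73  85  97
  Δ^2: 12  12  12  12  12
  Δ^3: 0  0  0  0
  Δ^4: 0  0  0
  Δ^5: 0  0
  Δ^6: 0
The second differences are constant (12) and nonzero, while all higher differences vanish, so the minimal degree is 2.

2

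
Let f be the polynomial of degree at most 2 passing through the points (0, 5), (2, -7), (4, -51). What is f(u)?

Using the Lagrange interpolation formula with nodes 0, 2, 4:
  L_0(u) = (u - 2)(u - 4) / 8
  L_1(u) = u(u - 4) / -4
  L_2(u) = u(u - 2) / 8
Then f(u) = 5·L_0(u) - 7·L_1(u) - 51·L_2(u).
Expanding and collecting terms gives f(u) = -4u² + 2u + 5.
Check: f(2) = -7. ✓

f(u) = -4u^2 + 2u + 5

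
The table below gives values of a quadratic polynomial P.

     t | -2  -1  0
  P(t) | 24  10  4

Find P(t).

Write P(t) = at^2 + bt + c. Substituting each data point gives a linear system:
  4a - 2b + c = 24
  a - b + c = 10
  c = 4
Solving the system yields a = 4, b = -2, c = 4.
So P(t) = 4t^2 - 2t + 4.
Check: P(0) = 4. ✓

P(t) = 4t^2 - 2t + 4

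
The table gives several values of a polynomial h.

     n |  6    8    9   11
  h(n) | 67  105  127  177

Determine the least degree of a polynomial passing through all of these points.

2

Divided differences on the nodes 6, 8, 9, 11:
  order 0: 67  105  127  177
  order 1: 19  22  25
  order 2: 1  1
  order 3: 0
The order-2 divided differences are all 1 (nonzero) and every higher order vanishes, so the data lies on a polynomial of degree exactly 2.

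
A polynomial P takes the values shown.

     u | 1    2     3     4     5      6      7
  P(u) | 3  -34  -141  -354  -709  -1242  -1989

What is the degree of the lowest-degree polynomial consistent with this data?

Forward differences of the values at u = 1, 2, 3, 4, 5, 6, 7:
  P  : 3  -34  -141  -354  -709  -1242  -1989
  Δ  : -37  -107  -213  -355  -533  -747
  Δ^2: -70  -106  -142  -178  -214
  Δ^3: -36  -36  -36  -36
  Δ^4: 0  0  0
  Δ^5: 0  0
  Δ^6: 0
The third differences are constant (-36) and nonzero, while all higher differences vanish, so the minimal degree is 3.

3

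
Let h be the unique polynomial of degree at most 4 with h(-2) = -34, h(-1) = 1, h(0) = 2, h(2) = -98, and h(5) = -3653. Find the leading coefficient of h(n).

Write h(n) = an^4 + bn^3 + cn^2 + dn + e. Substituting each data point gives a linear system:
  16a - 8b + 4c - 2d + e = -34
  a - b + c - d + e = 1
  e = 2
  16a + 8b + 4c + 2d + e = -98
  625a + 125b + 25c + 5d + e = -3653
Solving the system yields a = -5, b = -5, c = 3, d = 4, e = 2.
So h(n) = -5n^4 - 5n^3 + 3n^2 + 4n + 2.
The leading coefficient is -5.

-5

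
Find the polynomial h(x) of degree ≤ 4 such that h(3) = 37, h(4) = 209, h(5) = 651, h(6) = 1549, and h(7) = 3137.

h(x) = 2x^4 - 5x^3 + x^2 + 1

Using the Lagrange interpolation formula with nodes 3, 4, 5, 6, 7:
  L_0(x) = (x - 4)(x - 5)(x - 6)(x - 7) / 24
  L_1(x) = (x - 3)(x - 5)(x - 6)(x - 7) / -6
  L_2(x) = (x - 3)(x - 4)(x - 6)(x - 7) / 4
  L_3(x) = (x - 3)(x - 4)(x - 5)(x - 7) / -6
  L_4(x) = (x - 3)(x - 4)(x - 5)(x - 6) / 24
Then h(x) = 37·L_0(x) + 209·L_1(x) + 651·L_2(x) + 1549·L_3(x) + 3137·L_4(x).
Expanding and collecting terms gives h(x) = 2x⁴ - 5x³ + x² + 1.
Check: h(4) = 209. ✓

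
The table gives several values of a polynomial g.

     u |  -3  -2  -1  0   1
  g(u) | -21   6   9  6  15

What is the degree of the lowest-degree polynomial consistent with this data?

3

Forward differences of the values at u = -3, -2, -1, 0, 1:
  g  : -21  6  9  6  15
  Δ  : 27  3  -3  9
  Δ^2: -24  -6  12
  Δ^3: 18  18
  Δ^4: 0
The third differences are constant (18) and nonzero, while all higher differences vanish, so the minimal degree is 3.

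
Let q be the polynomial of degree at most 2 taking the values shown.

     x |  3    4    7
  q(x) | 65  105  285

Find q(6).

Using the Lagrange interpolation formula with nodes 3, 4, 7:
  L_0(x) = (x - 4)(x - 7) / 4
  L_1(x) = (x - 3)(x - 7) / -3
  L_2(x) = (x - 3)(x - 4) / 12
Then q(x) = 65·L_0(x) + 105·L_1(x) + 285·L_2(x).
Expanding and collecting terms gives q(x) = 5x^2 + 5x + 5.
Evaluating at x = 6: q(6) = 215.

215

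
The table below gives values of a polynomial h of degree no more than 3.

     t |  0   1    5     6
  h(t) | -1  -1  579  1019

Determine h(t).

Write h(t) = at^3 + bt^2 + ct + d. Substituting each data point gives a linear system:
  d = -1
  a + b + c + d = -1
  125a + 25b + 5c + d = 579
  216a + 36b + 6c + d = 1019
Solving the system yields a = 5, b = -1, c = -4, d = -1.
So h(t) = 5t^3 - t^2 - 4t - 1.
Check: h(6) = 1019. ✓

h(t) = 5t^3 - t^2 - 4t - 1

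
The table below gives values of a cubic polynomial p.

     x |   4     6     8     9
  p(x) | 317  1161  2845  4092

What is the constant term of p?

Write p(x) = ax^3 + bx^2 + cx + d. Substituting each data point gives a linear system:
  64a + 16b + 4c + d = 317
  216a + 36b + 6c + d = 1161
  512a + 64b + 8c + d = 2845
  729a + 81b + 9c + d = 4092
Solving the system yields a = 6, b = -3, c = -4, d = -3.
So p(x) = 6x^3 - 3x^2 - 4x - 3.
The constant term is -3.

-3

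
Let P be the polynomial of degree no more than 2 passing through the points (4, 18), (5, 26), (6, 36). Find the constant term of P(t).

6

Write P(t) = at^2 + bt + c. Substituting each data point gives a linear system:
  16a + 4b + c = 18
  25a + 5b + c = 26
  36a + 6b + c = 36
Solving the system yields a = 1, b = -1, c = 6.
So P(t) = t² - t + 6.
The constant term is 6.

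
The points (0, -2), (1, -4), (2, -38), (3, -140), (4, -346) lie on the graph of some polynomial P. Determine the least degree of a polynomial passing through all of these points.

3

Forward differences of the values at s = 0, 1, 2, 3, 4:
  P  : -2  -4  -38  -140  -346
  Δ  : -2  -34  -102  -206
  Δ^2: -32  -68  -104
  Δ^3: -36  -36
  Δ^4: 0
The third differences are constant (-36) and nonzero, while all higher differences vanish, so the minimal degree is 3.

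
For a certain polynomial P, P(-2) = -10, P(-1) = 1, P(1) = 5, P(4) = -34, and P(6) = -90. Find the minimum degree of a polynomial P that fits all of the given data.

2

Divided differences on the nodes -2, -1, 1, 4, 6:
  order 0: -10  1  5  -34  -90
  order 1: 11  2  -13  -28
  order 2: -3  -3  -3
  order 3: 0  0
  order 4: 0
The order-2 divided differences are all -3 (nonzero) and every higher order vanishes, so the data lies on a polynomial of degree exactly 2.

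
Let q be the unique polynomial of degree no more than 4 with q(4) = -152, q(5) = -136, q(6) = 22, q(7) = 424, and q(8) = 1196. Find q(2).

Forward differences of the values at t = 4, 5, 6, 7, 8:
  q  : -152  -136  22  424  1196
  Δ  : 16  158  402  772
  Δ^2: 142  244  370
  Δ^3: 102  126
  Δ^4: 24
The fourth differences are constant, confirming degree 4.
Interpolating (Newton forward form) and evaluating at t = 2 gives q(2) = -46.

-46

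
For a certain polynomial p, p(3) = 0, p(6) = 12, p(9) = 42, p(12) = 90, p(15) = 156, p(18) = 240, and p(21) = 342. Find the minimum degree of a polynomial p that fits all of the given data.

2

Forward differences of the values at t = 3, 6, 9, 12, 15, 18, 21:
  p  : 0  12  42  90  156  240  342
  Δ  : 12  30  48  66  84  102
  Δ^2: 18  18  18  18  18
  Δ^3: 0  0  0  0
  Δ^4: 0  0  0
  Δ^5: 0  0
  Δ^6: 0
The second differences are constant (18) and nonzero, while all higher differences vanish, so the minimal degree is 2.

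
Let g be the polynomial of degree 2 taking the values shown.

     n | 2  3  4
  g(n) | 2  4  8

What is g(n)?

g(n) = n^2 - 3n + 4

Write g(n) = an^2 + bn + c. Substituting each data point gives a linear system:
  4a + 2b + c = 2
  9a + 3b + c = 4
  16a + 4b + c = 8
Solving the system yields a = 1, b = -3, c = 4.
So g(n) = n^2 - 3n + 4.
Check: g(2) = 2. ✓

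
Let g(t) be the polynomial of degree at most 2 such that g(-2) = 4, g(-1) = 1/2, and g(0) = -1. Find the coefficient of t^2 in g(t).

Write g(t) = at^2 + bt + c. Substituting each data point gives a linear system:
  4a - 2b + c = 4
  a - b + c = 1/2
  c = -1
Solving the system yields a = 1, b = -1/2, c = -1.
So g(t) = t^2 - (1/2)t - 1.
The leading coefficient is 1.

1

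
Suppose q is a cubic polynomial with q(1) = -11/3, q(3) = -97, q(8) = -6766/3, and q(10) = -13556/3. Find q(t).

Write q(t) = at^3 + bt^2 + ct + d. Substituting each data point gives a linear system:
  a + b + c + d = -11/3
  27a + 9b + 3c + d = -97
  512a + 64b + 8c + d = -6766/3
  1000a + 100b + 10c + d = -13556/3
Solving the system yields a = -5, b = 5, c = -5/3, d = -2.
So q(t) = -5t^3 + 5t^2 - (5/3)t - 2.
Check: q(3) = -97. ✓

q(t) = -5t^3 + 5t^2 - (5/3)t - 2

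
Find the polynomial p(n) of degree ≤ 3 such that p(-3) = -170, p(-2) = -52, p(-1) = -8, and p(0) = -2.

Write p(n) = an^3 + bn^2 + cn + d. Substituting each data point gives a linear system:
  -27a + 9b - 3c + d = -170
  -8a + 4b - 2c + d = -52
  -a + b - c + d = -8
  d = -2
Solving the system yields a = 6, b = -1, c = -1, d = -2.
So p(n) = 6n^3 - n^2 - n - 2.
Check: p(-1) = -8. ✓

p(n) = 6n^3 - n^2 - n - 2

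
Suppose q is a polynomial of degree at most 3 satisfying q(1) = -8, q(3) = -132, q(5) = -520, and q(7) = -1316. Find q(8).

-1912

Using the Lagrange interpolation formula with nodes 1, 3, 5, 7:
  L_0(x) = (x - 3)(x - 5)(x - 7) / -48
  L_1(x) = (x - 1)(x - 5)(x - 7) / 16
  L_2(x) = (x - 1)(x - 3)(x - 7) / -16
  L_3(x) = (x - 1)(x - 3)(x - 5) / 48
Then q(x) = -8·L_0(x) - 132·L_1(x) - 520·L_2(x) - 1316·L_3(x).
Expanding and collecting terms gives q(x) = -3x³ - 6x² + x.
Evaluating at x = 8: q(8) = -1912.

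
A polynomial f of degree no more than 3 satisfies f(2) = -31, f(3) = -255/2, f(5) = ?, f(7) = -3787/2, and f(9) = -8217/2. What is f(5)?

-1325/2

The 4 known points determine the degree-3 polynomial uniquely.
Write f(u) = au^3 + bu^2 + cu + d. Substituting each data point gives a linear system:
  8a + 4b + 2c + d = -31
  27a + 9b + 3c + d = -255/2
  343a + 49b + 7c + d = -3787/2
  729a + 81b + 9c + d = -8217/2
Solving the system yields a = -6, b = 3, c = 5/2, d = 0.
So f(u) = -6u^3 + 3u^2 + (5/2)u.
Then f(5) = -1325/2.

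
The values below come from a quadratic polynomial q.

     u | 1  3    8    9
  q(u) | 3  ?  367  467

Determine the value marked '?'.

The 3 known points determine the degree-2 polynomial uniquely.
Write q(u) = au^2 + bu + c. Substituting each data point gives a linear system:
  a + b + c = 3
  64a + 8b + c = 367
  81a + 9b + c = 467
Solving the system yields a = 6, b = -2, c = -1.
So q(u) = 6u^2 - 2u - 1.
Then q(3) = 47.

47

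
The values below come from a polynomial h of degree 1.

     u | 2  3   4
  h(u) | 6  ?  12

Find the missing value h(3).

On equispaced nodes a degree-1 polynomial has vanishing second forward difference, so
  h(2) - 2·h(3) + h(4) = 0.
Substituting the known values and solving for h(3):
  -2·h(3) = -18
  h(3) = 9.

9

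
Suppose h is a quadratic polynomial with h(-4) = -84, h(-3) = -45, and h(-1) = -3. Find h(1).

Write h(n) = an^2 + bn + c. Substituting each data point gives a linear system:
  16a - 4b + c = -84
  9a - 3b + c = -45
  a - b + c = -3
Solving the system yields a = -6, b = -3, c = 0.
So h(n) = -6n² - 3n.
Then h(1) = -9.

-9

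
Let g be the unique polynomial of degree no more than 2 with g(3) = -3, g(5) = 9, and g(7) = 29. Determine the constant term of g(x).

-6

Write g(x) = ax^2 + bx + c. Substituting each data point gives a linear system:
  9a + 3b + c = -3
  25a + 5b + c = 9
  49a + 7b + c = 29
Solving the system yields a = 1, b = -2, c = -6.
So g(x) = x^2 - 2x - 6.
The constant term is -6.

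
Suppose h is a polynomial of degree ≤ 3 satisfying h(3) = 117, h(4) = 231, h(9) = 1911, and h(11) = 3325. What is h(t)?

Using the Lagrange interpolation formula with nodes 3, 4, 9, 11:
  L_0(t) = (t - 4)(t - 9)(t - 11) / -48
  L_1(t) = (t - 3)(t - 9)(t - 11) / 35
  L_2(t) = (t - 3)(t - 4)(t - 11) / -60
  L_3(t) = (t - 3)(t - 4)(t - 9) / 112
Then h(t) = 117·L_0(t) + 231·L_1(t) + 1911·L_2(t) + 3325·L_3(t).
Expanding and collecting terms gives h(t) = 2t^3 + 5t^2 + 5t + 3.
Check: h(11) = 3325. ✓

h(t) = 2t^3 + 5t^2 + 5t + 3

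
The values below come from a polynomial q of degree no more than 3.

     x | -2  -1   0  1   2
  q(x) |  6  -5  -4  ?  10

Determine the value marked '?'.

3

The 4 known points determine the degree-3 polynomial uniquely.
Write q(x) = ax^3 + bx^2 + cx + d. Substituting each data point gives a linear system:
  -8a + 4b - 2c + d = 6
  -a + b - c + d = -5
  d = -4
  8a + 4b + 2c + d = 10
Solving the system yields a = -1, b = 3, c = 5, d = -4.
So q(x) = -x^3 + 3x^2 + 5x - 4.
Then q(1) = 3.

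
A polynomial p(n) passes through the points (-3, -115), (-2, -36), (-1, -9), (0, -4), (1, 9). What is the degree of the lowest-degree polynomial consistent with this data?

Forward differences of the values at n = -3, -2, -1, 0, 1:
  p  : -115  -36  -9  -4  9
  Δ  : 79  27  5  13
  Δ^2: -52  -22  8
  Δ^3: 30  30
  Δ^4: 0
The third differences are constant (30) and nonzero, while all higher differences vanish, so the minimal degree is 3.

3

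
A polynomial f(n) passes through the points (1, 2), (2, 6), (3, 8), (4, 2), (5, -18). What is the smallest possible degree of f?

3

Forward differences of the values at n = 1, 2, 3, 4, 5:
  f  : 2  6  8  2  -18
  Δ  : 4  2  -6  -20
  Δ^2: -2  -8  -14
  Δ^3: -6  -6
  Δ^4: 0
The third differences are constant (-6) and nonzero, while all higher differences vanish, so the minimal degree is 3.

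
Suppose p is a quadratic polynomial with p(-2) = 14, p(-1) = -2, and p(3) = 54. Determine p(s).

p(s) = 6s^2 + 2s - 6

Write p(s) = as^2 + bs + c. Substituting each data point gives a linear system:
  4a - 2b + c = 14
  a - b + c = -2
  9a + 3b + c = 54
Solving the system yields a = 6, b = 2, c = -6.
So p(s) = 6s^2 + 2s - 6.
Check: p(-2) = 14. ✓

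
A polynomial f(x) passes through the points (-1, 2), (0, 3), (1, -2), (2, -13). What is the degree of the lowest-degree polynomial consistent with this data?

2

Forward differences of the values at x = -1, 0, 1, 2:
  f  : 2  3  -2  -13
  Δ  : 1  -5  -11
  Δ^2: -6  -6
  Δ^3: 0
The second differences are constant (-6) and nonzero, while all higher differences vanish, so the minimal degree is 2.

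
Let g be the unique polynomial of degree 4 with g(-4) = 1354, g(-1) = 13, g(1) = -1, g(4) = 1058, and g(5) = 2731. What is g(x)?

Write g(x) = ax^4 + bx^3 + cx^2 + dx + e. Substituting each data point gives a linear system:
  256a - 64b + 16c - 4d + e = 1354
  a - b + c - d + e = 13
  a + b + c + d + e = -1
  256a + 64b + 16c + 4d + e = 1058
  625a + 125b + 25c + 5d + e = 2731
Solving the system yields a = 5, b = -2, c = -5, d = -5, e = 6.
So g(x) = 5x^4 - 2x^3 - 5x^2 - 5x + 6.
Check: g(4) = 1058. ✓

g(x) = 5x^4 - 2x^3 - 5x^2 - 5x + 6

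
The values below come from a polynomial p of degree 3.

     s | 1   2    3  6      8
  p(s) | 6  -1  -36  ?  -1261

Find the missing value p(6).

-489

The 4 known points determine the degree-3 polynomial uniquely.
Write p(s) = as^3 + bs^2 + cs + d. Substituting each data point gives a linear system:
  a + b + c + d = 6
  8a + 4b + 2c + d = -1
  27a + 9b + 3c + d = -36
  512a + 64b + 8c + d = -1261
Solving the system yields a = -3, b = 4, c = 2, d = 3.
So p(s) = -3s^3 + 4s^2 + 2s + 3.
Then p(6) = -489.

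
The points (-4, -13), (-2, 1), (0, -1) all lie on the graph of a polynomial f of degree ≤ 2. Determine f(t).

Write f(t) = at^2 + bt + c. Substituting each data point gives a linear system:
  16a - 4b + c = -13
  4a - 2b + c = 1
  c = -1
Solving the system yields a = -2, b = -5, c = -1.
So f(t) = -2t^2 - 5t - 1.
Check: f(-4) = -13. ✓

f(t) = -2t^2 - 5t - 1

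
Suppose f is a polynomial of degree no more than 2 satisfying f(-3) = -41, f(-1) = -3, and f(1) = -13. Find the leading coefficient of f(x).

-6

Write f(x) = ax^2 + bx + c. Substituting each data point gives a linear system:
  9a - 3b + c = -41
  a - b + c = -3
  a + b + c = -13
Solving the system yields a = -6, b = -5, c = -2.
So f(x) = -6x^2 - 5x - 2.
The leading coefficient is -6.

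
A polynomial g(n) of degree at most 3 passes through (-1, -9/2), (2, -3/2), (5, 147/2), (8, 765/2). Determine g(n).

Using the Lagrange interpolation formula with nodes -1, 2, 5, 8:
  L_0(n) = (n - 2)(n - 5)(n - 8) / -162
  L_1(n) = (n + 1)(n - 5)(n - 8) / 54
  L_2(n) = (n + 1)(n - 2)(n - 8) / -54
  L_3(n) = (n + 1)(n - 2)(n - 5) / 162
Then g(n) = -9/2·L_0(n) - 3/2·L_1(n) + 147/2·L_2(n) + 765/2·L_3(n).
Expanding and collecting terms gives g(n) = n^3 - 2n^2 - 3/2.
Check: g(2) = -3/2. ✓

g(n) = n^3 - 2n^2 - 3/2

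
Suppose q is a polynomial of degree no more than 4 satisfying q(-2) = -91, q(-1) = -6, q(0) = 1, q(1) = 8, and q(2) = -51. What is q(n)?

q(n) = -6n^4 + n^3 + 6n^2 + 6n + 1

Write q(n) = an^4 + bn^3 + cn^2 + dn + e. Substituting each data point gives a linear system:
  16a - 8b + 4c - 2d + e = -91
  a - b + c - d + e = -6
  e = 1
  a + b + c + d + e = 8
  16a + 8b + 4c + 2d + e = -51
Solving the system yields a = -6, b = 1, c = 6, d = 6, e = 1.
So q(n) = -6n⁴ + n³ + 6n² + 6n + 1.
Check: q(2) = -51. ✓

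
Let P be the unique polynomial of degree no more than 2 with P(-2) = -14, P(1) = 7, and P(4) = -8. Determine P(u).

P(u) = -2u^2 + 5u + 4

Write P(u) = au^2 + bu + c. Substituting each data point gives a linear system:
  4a - 2b + c = -14
  a + b + c = 7
  16a + 4b + c = -8
Solving the system yields a = -2, b = 5, c = 4.
So P(u) = -2u² + 5u + 4.
Check: P(-2) = -14. ✓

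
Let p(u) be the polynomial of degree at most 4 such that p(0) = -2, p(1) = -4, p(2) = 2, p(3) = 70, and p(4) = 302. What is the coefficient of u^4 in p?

2

Write p(u) = au^4 + bu^3 + cu^2 + du + e. Substituting each data point gives a linear system:
  e = -2
  a + b + c + d + e = -4
  16a + 8b + 4c + 2d + e = 2
  81a + 27b + 9c + 3d + e = 70
  256a + 64b + 16c + 4d + e = 302
Solving the system yields a = 2, b = -3, c = -1, d = 0, e = -2.
So p(u) = 2u^4 - 3u^3 - u^2 - 2.
The leading coefficient is 2.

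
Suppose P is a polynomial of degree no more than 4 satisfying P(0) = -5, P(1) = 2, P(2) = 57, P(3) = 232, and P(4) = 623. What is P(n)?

P(n) = n^4 + 6n^3 - n^2 + n - 5

Write P(n) = an^4 + bn^3 + cn^2 + dn + e. Substituting each data point gives a linear system:
  e = -5
  a + b + c + d + e = 2
  16a + 8b + 4c + 2d + e = 57
  81a + 27b + 9c + 3d + e = 232
  256a + 64b + 16c + 4d + e = 623
Solving the system yields a = 1, b = 6, c = -1, d = 1, e = -5.
So P(n) = n^4 + 6n^3 - n^2 + n - 5.
Check: P(3) = 232. ✓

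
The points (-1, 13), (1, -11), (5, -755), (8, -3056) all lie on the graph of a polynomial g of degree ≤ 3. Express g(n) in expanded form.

Write g(n) = an^3 + bn^2 + cn + d. Substituting each data point gives a linear system:
  -a + b - c + d = 13
  a + b + c + d = -11
  125a + 25b + 5c + d = -755
  512a + 64b + 8c + d = -3056
Solving the system yields a = -6, b = 1, c = -6, d = 0.
So g(n) = -6n³ + n² - 6n.
Check: g(8) = -3056. ✓

g(n) = -6n^3 + n^2 - 6n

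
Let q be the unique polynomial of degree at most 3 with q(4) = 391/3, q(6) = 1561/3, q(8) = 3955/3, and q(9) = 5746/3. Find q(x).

Write q(x) = ax^3 + bx^2 + cx + d. Substituting each data point gives a linear system:
  64a + 16b + 4c + d = 391/3
  216a + 36b + 6c + d = 1561/3
  512a + 64b + 8c + d = 3955/3
  729a + 81b + 9c + d = 5746/3
Solving the system yields a = 3, b = -3, c = -3, d = -5/3.
So q(x) = 3x^3 - 3x^2 - 3x - 5/3.
Check: q(8) = 3955/3. ✓

q(x) = 3x^3 - 3x^2 - 3x - 5/3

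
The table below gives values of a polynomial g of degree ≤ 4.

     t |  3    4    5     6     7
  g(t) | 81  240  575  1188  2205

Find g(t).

Write g(t) = at^4 + bt^3 + ct^2 + dt + e. Substituting each data point gives a linear system:
  81a + 27b + 9c + 3d + e = 81
  256a + 64b + 16c + 4d + e = 240
  625a + 125b + 25c + 5d + e = 575
  1296a + 216b + 36c + 6d + e = 1188
  2401a + 343b + 49c + 7d + e = 2205
Solving the system yields a = 1, b = -1, c = 3, d = 0, e = 0.
So g(t) = t⁴ - t³ + 3t².
Check: g(5) = 575. ✓

g(t) = t^4 - t^3 + 3t^2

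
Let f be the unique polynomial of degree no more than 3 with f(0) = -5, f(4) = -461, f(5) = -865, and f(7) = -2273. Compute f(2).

-73

Write f(t) = at^3 + bt^2 + ct + d. Substituting each data point gives a linear system:
  d = -5
  64a + 16b + 4c + d = -461
  125a + 25b + 5c + d = -865
  343a + 49b + 7c + d = -2273
Solving the system yields a = -6, b = -4, c = -2, d = -5.
So f(t) = -6t³ - 4t² - 2t - 5.
Then f(2) = -73.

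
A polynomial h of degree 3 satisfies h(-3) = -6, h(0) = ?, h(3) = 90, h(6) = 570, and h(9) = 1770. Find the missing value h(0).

The 4 known points determine the degree-3 polynomial uniquely.
Write h(t) = at^3 + bt^2 + ct + d. Substituting each data point gives a linear system:
  -27a + 9b - 3c + d = -6
  27a + 9b + 3c + d = 90
  216a + 36b + 6c + d = 570
  729a + 81b + 9c + d = 1770
Solving the system yields a = 2, b = 4, c = -2, d = 6.
So h(t) = 2t³ + 4t² - 2t + 6.
Then h(0) = 6.

6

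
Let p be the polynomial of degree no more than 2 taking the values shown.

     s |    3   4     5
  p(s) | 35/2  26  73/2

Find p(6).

49

Write p(s) = as^2 + bs + c. Substituting each data point gives a linear system:
  9a + 3b + c = 35/2
  16a + 4b + c = 26
  25a + 5b + c = 73/2
Solving the system yields a = 1, b = 3/2, c = 4.
So p(s) = s² + (3/2)s + 4.
Then p(6) = 49.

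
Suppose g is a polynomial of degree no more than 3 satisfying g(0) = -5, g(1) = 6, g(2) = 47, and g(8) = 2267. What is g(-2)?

Write g(n) = an^3 + bn^2 + cn + d. Substituting each data point gives a linear system:
  d = -5
  a + b + c + d = 6
  8a + 4b + 2c + d = 47
  512a + 64b + 8c + d = 2267
Solving the system yields a = 4, b = 3, c = 4, d = -5.
So g(n) = 4n^3 + 3n^2 + 4n - 5.
Then g(-2) = -33.

-33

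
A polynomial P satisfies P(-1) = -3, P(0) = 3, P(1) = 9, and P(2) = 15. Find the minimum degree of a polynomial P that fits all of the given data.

Forward differences of the values at n = -1, 0, 1, 2:
  P  : -3  3  9  15
  Δ  : 6  6  6
  Δ^2: 0  0
  Δ^3: 0
The first differences are constant (6) and nonzero, while all higher differences vanish, so the minimal degree is 1.

1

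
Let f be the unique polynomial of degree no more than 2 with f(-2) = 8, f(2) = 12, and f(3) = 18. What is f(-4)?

18

Using the Lagrange interpolation formula with nodes -2, 2, 3:
  L_0(x) = (x - 2)(x - 3) / 20
  L_1(x) = (x + 2)(x - 3) / -4
  L_2(x) = (x + 2)(x - 2) / 5
Then f(x) = 8·L_0(x) + 12·L_1(x) + 18·L_2(x).
Expanding and collecting terms gives f(x) = x² + x + 6.
Evaluating at x = -4: f(-4) = 18.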